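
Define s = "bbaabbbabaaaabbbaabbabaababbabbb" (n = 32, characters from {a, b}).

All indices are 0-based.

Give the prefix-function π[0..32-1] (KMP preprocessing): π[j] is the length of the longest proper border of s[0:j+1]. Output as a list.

[0, 1, 0, 0, 1, 2, 2, 3, 1, 0, 0, 0, 0, 1, 2, 2, 3, 4, 5, 6, 3, 1, 0, 0, 1, 0, 1, 2, 3, 1, 2, 2]

π[0] = 0
j=1 s[j]='b': π[1]=1 (border 'b')
j=2 s[j]='a': k: 1→0; π[2]=0 (border '')
j=3 s[j]='a': π[3]=0 (border '')
j=4 s[j]='b': π[4]=1 (border 'b')
j=5 s[j]='b': π[5]=2 (border 'bb')
j=6 s[j]='b': k: 2→1; π[6]=2 (border 'bb')
j=7 s[j]='a': π[7]=3 (border 'bba')
j=8 s[j]='b': k: 3→0; π[8]=1 (border 'b')
j=9 s[j]='a': k: 1→0; π[9]=0 (border '')
j=10 s[j]='a': π[10]=0 (border '')
j=11 s[j]='a': π[11]=0 (border '')
j=12 s[j]='a': π[12]=0 (border '')
j=13 s[j]='b': π[13]=1 (border 'b')
j=14 s[j]='b': π[14]=2 (border 'bb')
j=15 s[j]='b': k: 2→1; π[15]=2 (border 'bb')
j=16 s[j]='a': π[16]=3 (border 'bba')
j=17 s[j]='a': π[17]=4 (border 'bbaa')
j=18 s[j]='b': π[18]=5 (border 'bbaab')
j=19 s[j]='b': π[19]=6 (border 'bbaabb')
j=20 s[j]='a': k: 6→2; π[20]=3 (border 'bba')
j=21 s[j]='b': k: 3→0; π[21]=1 (border 'b')
j=22 s[j]='a': k: 1→0; π[22]=0 (border '')
j=23 s[j]='a': π[23]=0 (border '')
j=24 s[j]='b': π[24]=1 (border 'b')
j=25 s[j]='a': k: 1→0; π[25]=0 (border '')
j=26 s[j]='b': π[26]=1 (border 'b')
j=27 s[j]='b': π[27]=2 (border 'bb')
j=28 s[j]='a': π[28]=3 (border 'bba')
j=29 s[j]='b': k: 3→0; π[29]=1 (border 'b')
j=30 s[j]='b': π[30]=2 (border 'bb')
j=31 s[j]='b': k: 2→1; π[31]=2 (border 'bb')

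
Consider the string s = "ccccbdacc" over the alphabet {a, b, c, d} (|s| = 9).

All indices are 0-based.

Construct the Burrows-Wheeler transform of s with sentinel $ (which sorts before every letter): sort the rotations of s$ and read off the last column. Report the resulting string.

cdcccacc$b

rank  rotation    last
    0  $ccccbdacc  c
    1  acc$ccccbd  d
    2  bdacc$cccc  c
    3  c$ccccbdac  c
    4  cbdacc$ccc  c
    5  cc$ccccbda  a
    6  ccbdacc$cc  c
    7  cccbdacc$c  c
    8  ccccbdacc$  $
    9  dacc$ccccb  b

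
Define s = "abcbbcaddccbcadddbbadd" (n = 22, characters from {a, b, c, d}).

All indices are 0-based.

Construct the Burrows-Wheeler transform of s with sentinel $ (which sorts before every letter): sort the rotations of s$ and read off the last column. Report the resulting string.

d$bccbdcbcabbbcddddadaa

rank  rotation                 last
    0  $abcbbcaddccbcadddbbadd  d
    1  abcbbcaddccbcadddbbadd$  $
    2  add$abcbbcaddccbcadddbb  b
    3  addccbcadddbbadd$abcbbc  c
    4  adddbbadd$abcbbcaddccbc  c
    5  badd$abcbbcaddccbcadddb  b
    6  bbadd$abcbbcaddccbcaddd  d
    7  bbcaddccbcadddbbadd$abc  c
    8  bcaddccbcadddbbadd$abcb  b
    9  bcadddbbadd$abcbbcaddcc  c
   10  bcbbcaddccbcadddbbadd$a  a
   11  caddccbcadddbbadd$abcbb  b
   12  cadddbbadd$abcbbcaddccb  b
   13  cbbcaddccbcadddbbadd$ab  b
   14  cbcadddbbadd$abcbbcaddc  c
   15  ccbcadddbbadd$abcbbcadd  d
   16  d$abcbbcaddccbcadddbbad  d
   17  dbbadd$abcbbcaddccbcadd  d
   18  dccbcadddbbadd$abcbbcad  d
   19  dd$abcbbcaddccbcadddbba  a
   20  ddbbadd$abcbbcaddccbcad  d
   21  ddccbcadddbbadd$abcbbca  a
   22  dddbbadd$abcbbcaddccbca  a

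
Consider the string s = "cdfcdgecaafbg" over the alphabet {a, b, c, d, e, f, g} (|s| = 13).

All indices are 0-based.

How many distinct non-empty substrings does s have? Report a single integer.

rank→(start, suffix):
  0 → (8, 'aafbg')
  1 → (9, 'afbg')
  2 → (11, 'bg')
  3 → (7, 'caafbg')
  4 → (0, 'cdfcdgecaafbg')
  5 → (3, 'cdgecaafbg')
  6 → (1, 'dfcdgecaafbg')
  7 → (4, 'dgecaafbg')
  8 → (6, 'ecaafbg')
  9 → (10, 'fbg')
  10 → (2, 'fcdgecaafbg')
  11 → (12, 'g')
  12 → (5, 'gecaafbg')

SA = [8, 9, 11, 7, 0, 3, 1, 4, 6, 10, 2, 12, 5]
rank  pair      lcp
   1  s[8:],s[9:]  1  'a'
   2  s[9:],s[11:]  0  ''
   3  s[11:],s[7:]  0  ''
   4  s[7:],s[0:]  1  'c'
   5  s[0:],s[3:]  2  'cd'
   6  s[3:],s[1:]  0  ''
   7  s[1:],s[4:]  1  'd'
   8  s[4:],s[6:]  0  ''
   9  s[6:],s[10:]  0  ''
  10  s[10:],s[2:]  1  'f'
  11  s[2:],s[12:]  0  ''
  12  s[12:],s[5:]  1  'g'

n(n+1)/2 = 13·14/2 = 91
Σ LCP = 0 + 1 + 0 + 0 + 1 + 2 + 0 + 1 + 0 + 0 + 1 + 0 + 1 = 7
distinct = 91 − 7 = 84

84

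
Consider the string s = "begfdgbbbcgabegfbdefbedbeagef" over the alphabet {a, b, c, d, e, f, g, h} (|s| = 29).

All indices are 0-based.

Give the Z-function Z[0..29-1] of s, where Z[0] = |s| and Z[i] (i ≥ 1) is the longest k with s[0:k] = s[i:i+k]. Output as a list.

Z[0]=29
i=1: fresh scan; Z[1]=0
i=2: fresh scan; Z[2]=0
i=3: fresh scan; Z[3]=0
i=4: fresh scan; Z[4]=0
i=5: fresh scan; Z[5]=0
i=6: fresh scan; Z[6]=1 scan→box=[6,7)
i=7: fresh scan; Z[7]=1 scan→box=[7,8)
i=8: fresh scan; Z[8]=1 scan→box=[8,9)
i=9: fresh scan; Z[9]=0
i=10: fresh scan; Z[10]=0
i=11: fresh scan; Z[11]=0
i=12: fresh scan; Z[12]=4 scan→box=[12,16)
i=13: min(r-i=3, Z[1]=0)=0; Z[13]=0
i=14: min(r-i=2, Z[2]=0)=0; Z[14]=0
i=15: min(r-i=1, Z[3]=0)=0; Z[15]=0
i=16: fresh scan; Z[16]=1 scan→box=[16,17)
i=17: fresh scan; Z[17]=0
i=18: fresh scan; Z[18]=0
i=19: fresh scan; Z[19]=0
i=20: fresh scan; Z[20]=2 scan→box=[20,22)
i=21: min(r-i=1, Z[1]=0)=0; Z[21]=0
i=22: fresh scan; Z[22]=0
i=23: fresh scan; Z[23]=2 scan→box=[23,25)
i=24: min(r-i=1, Z[1]=0)=0; Z[24]=0
i=25: fresh scan; Z[25]=0
i=26: fresh scan; Z[26]=0
i=27: fresh scan; Z[27]=0
i=28: fresh scan; Z[28]=0

[29, 0, 0, 0, 0, 0, 1, 1, 1, 0, 0, 0, 4, 0, 0, 0, 1, 0, 0, 0, 2, 0, 0, 2, 0, 0, 0, 0, 0]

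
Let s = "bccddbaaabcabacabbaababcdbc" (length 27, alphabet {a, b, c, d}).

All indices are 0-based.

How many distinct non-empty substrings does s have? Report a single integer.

335

sorted suffixes:
  #0 SA[0]=6  'aaabcabacabbaababcdbc'
  #1 SA[1]=18  'aababcdbc'
  #2 SA[2]=7  'aabcabacabbaababcdbc'
  #3 SA[3]=19  'ababcdbc'
  #4 SA[4]=11  'abacabbaababcdbc'
  #5 SA[5]=15  'abbaababcdbc'
  #6 SA[6]=8  'abcabacabbaababcdbc'
  #7 SA[7]=21  'abcdbc'
  #8 SA[8]=13  'acabbaababcdbc'
  #9 SA[9]=5  'baaabcabacabbaababcdbc'
  #10 SA[10]=17  'baababcdbc'
  #11 SA[11]=20  'babcdbc'
  #12 SA[12]=12  'bacabbaababcdbc'
  #13 SA[13]=16  'bbaababcdbc'
  #14 SA[14]=25  'bc'
  #15 SA[15]=9  'bcabacabbaababcdbc'
  #16 SA[16]=0  'bccddbaaabcabacabbaababcdbc'
  #17 SA[17]=22  'bcdbc'
  #18 SA[18]=26  'c'
  #19 SA[19]=10  'cabacabbaababcdbc'
  #20 SA[20]=14  'cabbaababcdbc'
  #21 SA[21]=1  'ccddbaaabcabacabbaababcdbc'
  #22 SA[22]=23  'cdbc'
  #23 SA[23]=2  'cddbaaabcabacabbaababcdbc'
  #24 SA[24]=4  'dbaaabcabacabbaababcdbc'
  #25 SA[25]=24  'dbc'
  #26 SA[26]=3  'ddbaaabcabacabbaababcdbc'

SA = [6, 18, 7, 19, 11, 15, 8, 21, 13, 5, 17, 20, 12, 16, 25, 9, 0, 22, 26, 10, 14, 1, 23, 2, 4, 24, 3]
[i] adj suffixes → lcp
  [1] 6/18 → 2 ('aa')
  [2] 18/7 → 3 ('aab')
  [3] 7/19 → 1 ('a')
  [4] 19/11 → 3 ('aba')
  [5] 11/15 → 2 ('ab')
  [6] 15/8 → 2 ('ab')
  [7] 8/21 → 3 ('abc')
  [8] 21/13 → 1 ('a')
  [9] 13/5 → 0 ('')
  [10] 5/17 → 3 ('baa')
  [11] 17/20 → 2 ('ba')
  [12] 20/12 → 2 ('ba')
  [13] 12/16 → 1 ('b')
  [14] 16/25 → 1 ('b')
  [15] 25/9 → 2 ('bc')
  [16] 9/0 → 2 ('bc')
  [17] 0/22 → 2 ('bc')
  [18] 22/26 → 0 ('')
  [19] 26/10 → 1 ('c')
  [20] 10/14 → 3 ('cab')
  [21] 14/1 → 1 ('c')
  [22] 1/23 → 1 ('c')
  [23] 23/2 → 2 ('cd')
  [24] 2/4 → 0 ('')
  [25] 4/24 → 2 ('db')
  [26] 24/3 → 1 ('d')

n(n+1)/2 = 27·28/2 = 378
Σ LCP = 0 + 2 + 3 + 1 + 3 + 2 + 2 + 3 + 1 + 0 + 3 + 2 + 2 + 1 + 1 + 2 + 2 + 2 + 0 + 1 + 3 + 1 + 1 + 2 + 0 + 2 + 1 = 43
distinct = 378 − 43 = 335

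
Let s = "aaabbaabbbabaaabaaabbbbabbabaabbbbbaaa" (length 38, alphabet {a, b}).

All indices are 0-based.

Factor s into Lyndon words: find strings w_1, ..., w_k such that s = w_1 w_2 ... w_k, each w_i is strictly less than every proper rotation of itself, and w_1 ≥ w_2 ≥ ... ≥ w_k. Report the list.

["aaabbaabbbab", "aaabaaabbbbabbabaabbbbb", "a", "a", "a"]

emit factor 1: 'aaabbaabbbab' (i=0, period=12)
emit factor 2: 'aaabaaabbbbabbabaabbbbb' (i=12, period=23)
emit factor 3: 'a' (i=35, period=1)
emit factor 4: 'a' (i=36, period=1)
emit factor 5: 'a' (i=37, period=1)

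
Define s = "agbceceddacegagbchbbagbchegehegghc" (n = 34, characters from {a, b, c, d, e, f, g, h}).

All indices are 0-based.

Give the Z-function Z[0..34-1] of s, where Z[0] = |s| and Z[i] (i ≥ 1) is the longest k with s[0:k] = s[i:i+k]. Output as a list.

[34, 0, 0, 0, 0, 0, 0, 0, 0, 1, 0, 0, 0, 4, 0, 0, 0, 0, 0, 0, 4, 0, 0, 0, 0, 0, 0, 0, 0, 0, 0, 0, 0, 0]

Z[0]=34
i=1: fresh scan; Z[1]=0
i=2: fresh scan; Z[2]=0
i=3: fresh scan; Z[3]=0
i=4: fresh scan; Z[4]=0
i=5: fresh scan; Z[5]=0
i=6: fresh scan; Z[6]=0
i=7: fresh scan; Z[7]=0
i=8: fresh scan; Z[8]=0
i=9: fresh scan; Z[9]=1 scan→box=[9,10)
i=10: fresh scan; Z[10]=0
i=11: fresh scan; Z[11]=0
i=12: fresh scan; Z[12]=0
i=13: fresh scan; Z[13]=4 scan→box=[13,17)
i=14: min(r-i=3, Z[1]=0)=0; Z[14]=0
i=15: min(r-i=2, Z[2]=0)=0; Z[15]=0
i=16: min(r-i=1, Z[3]=0)=0; Z[16]=0
i=17: fresh scan; Z[17]=0
i=18: fresh scan; Z[18]=0
i=19: fresh scan; Z[19]=0
i=20: fresh scan; Z[20]=4 scan→box=[20,24)
i=21: min(r-i=3, Z[1]=0)=0; Z[21]=0
i=22: min(r-i=2, Z[2]=0)=0; Z[22]=0
i=23: min(r-i=1, Z[3]=0)=0; Z[23]=0
i=24: fresh scan; Z[24]=0
i=25: fresh scan; Z[25]=0
i=26: fresh scan; Z[26]=0
i=27: fresh scan; Z[27]=0
i=28: fresh scan; Z[28]=0
i=29: fresh scan; Z[29]=0
i=30: fresh scan; Z[30]=0
i=31: fresh scan; Z[31]=0
i=32: fresh scan; Z[32]=0
i=33: fresh scan; Z[33]=0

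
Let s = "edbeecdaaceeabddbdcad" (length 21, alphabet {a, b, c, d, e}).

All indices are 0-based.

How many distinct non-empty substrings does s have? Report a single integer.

rank→(start, suffix):
  0 → (7, 'aaceeabddbdcad')
  1 → (12, 'abddbdcad')
  2 → (8, 'aceeabddbdcad')
  3 → (19, 'ad')
  4 → (16, 'bdcad')
  5 → (13, 'bddbdcad')
  6 → (2, 'beecdaaceeabddbdcad')
  7 → (18, 'cad')
  8 → (5, 'cdaaceeabddbdcad')
  9 → (9, 'ceeabddbdcad')
  10 → (20, 'd')
  11 → (6, 'daaceeabddbdcad')
  12 → (15, 'dbdcad')
  13 → (1, 'dbeecdaaceeabddbdcad')
  14 → (17, 'dcad')
  15 → (14, 'ddbdcad')
  16 → (11, 'eabddbdcad')
  17 → (4, 'ecdaaceeabddbdcad')
  18 → (0, 'edbeecdaaceeabddbdcad')
  19 → (10, 'eeabddbdcad')
  20 → (3, 'eecdaaceeabddbdcad')

SA = [7, 12, 8, 19, 16, 13, 2, 18, 5, 9, 20, 6, 15, 1, 17, 14, 11, 4, 0, 10, 3]
i: (SA[i-1],SA[i]) lcp shared
  1: (7,12) 1 'a'
  2: (12,8) 1 'a'
  3: (8,19) 1 'a'
  4: (19,16) 0 ''
  5: (16,13) 2 'bd'
  6: (13,2) 1 'b'
  7: (2,18) 0 ''
  8: (18,5) 1 'c'
  9: (5,9) 1 'c'
  10: (9,20) 0 ''
  11: (20,6) 1 'd'
  12: (6,15) 1 'd'
  13: (15,1) 2 'db'
  14: (1,17) 1 'd'
  15: (17,14) 1 'd'
  16: (14,11) 0 ''
  17: (11,4) 1 'e'
  18: (4,0) 1 'e'
  19: (0,10) 1 'e'
  20: (10,3) 2 'ee'

n(n+1)/2 = 21·22/2 = 231
Σ LCP = 0 + 1 + 1 + 1 + 0 + 2 + 1 + 0 + 1 + 1 + 0 + 1 + 1 + 2 + 1 + 1 + 0 + 1 + 1 + 1 + 2 = 19
distinct = 231 − 19 = 212

212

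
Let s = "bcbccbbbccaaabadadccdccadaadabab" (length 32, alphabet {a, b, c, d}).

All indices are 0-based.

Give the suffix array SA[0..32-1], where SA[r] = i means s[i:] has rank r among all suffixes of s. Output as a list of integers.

rank→(start, suffix):
  0 → (10, 'aaabadadccdccadaadabab')
  1 → (11, 'aabadadccdccadaadabab')
  2 → (25, 'aadabab')
  3 → (30, 'ab')
  4 → (28, 'abab')
  5 → (12, 'abadadccdccadaadabab')
  6 → (23, 'adaadabab')
  7 → (26, 'adabab')
  8 → (14, 'adadccdccadaadabab')
  9 → (16, 'adccdccadaadabab')
  10 → (31, 'b')
  11 → (29, 'bab')
  12 → (13, 'badadccdccadaadabab')
  13 → (5, 'bbbccaaabadadccdccadaadabab')
  14 → (6, 'bbccaaabadadccdccadaadabab')
  15 → (0, 'bcbccbbbccaaabadadccdccadaadabab')
  16 → (7, 'bccaaabadadccdccadaadabab')
  17 → (2, 'bccbbbccaaabadadccdccadaadabab')
  18 → (9, 'caaabadadccdccadaadabab')
  19 → (22, 'cadaadabab')
  20 → (4, 'cbbbccaaabadadccdccadaadabab')
  21 → (1, 'cbccbbbccaaabadadccdccadaadabab')
  22 → (8, 'ccaaabadadccdccadaadabab')
  23 → (21, 'ccadaadabab')
  24 → (3, 'ccbbbccaaabadadccdccadaadabab')
  25 → (18, 'ccdccadaadabab')
  26 → (19, 'cdccadaadabab')
  27 → (24, 'daadabab')
  28 → (27, 'dabab')
  29 → (15, 'dadccdccadaadabab')
  30 → (20, 'dccadaadabab')
  31 → (17, 'dccdccadaadabab')

[10, 11, 25, 30, 28, 12, 23, 26, 14, 16, 31, 29, 13, 5, 6, 0, 7, 2, 9, 22, 4, 1, 8, 21, 3, 18, 19, 24, 27, 15, 20, 17]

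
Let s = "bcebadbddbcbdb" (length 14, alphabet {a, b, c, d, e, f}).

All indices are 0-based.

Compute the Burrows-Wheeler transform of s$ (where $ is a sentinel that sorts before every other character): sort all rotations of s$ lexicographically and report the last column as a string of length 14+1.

rank  rotation         last
    0  $bcebadbddbcbdb  b
    1  adbddbcbdb$bceb  b
    2  b$bcebadbddbcbd  d
    3  badbddbcbdb$bce  e
    4  bcbdb$bcebadbdd  d
    5  bcebadbddbcbdb$  $
    6  bdb$bcebadbddbc  c
    7  bddbcbdb$bcebad  d
    8  cbdb$bcebadbddb  b
    9  cebadbddbcbdb$b  b
   10  db$bcebadbddbcb  b
   11  dbcbdb$bcebadbd  d
   12  dbddbcbdb$bceba  a
   13  ddbcbdb$bcebadb  b
   14  ebadbddbcbdb$bc  c

bbded$cdbbbdabc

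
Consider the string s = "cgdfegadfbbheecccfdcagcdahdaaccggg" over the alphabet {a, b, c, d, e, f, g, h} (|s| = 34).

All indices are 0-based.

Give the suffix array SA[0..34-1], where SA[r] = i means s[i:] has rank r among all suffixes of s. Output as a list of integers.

rank→(start, suffix):
  0 → (27, 'aaccggg')
  1 → (28, 'accggg')
  2 → (6, 'adfbbheecccfdcagcdahdaaccggg')
  3 → (20, 'agcdahdaaccggg')
  4 → (24, 'ahdaaccggg')
  5 → (9, 'bbheecccfdcagcdahdaaccggg')
  6 → (10, 'bheecccfdcagcdahdaaccggg')
  7 → (19, 'cagcdahdaaccggg')
  8 → (14, 'cccfdcagcdahdaaccggg')
  9 → (15, 'ccfdcagcdahdaaccggg')
  10 → (29, 'ccggg')
  11 → (22, 'cdahdaaccggg')
  12 → (16, 'cfdcagcdahdaaccggg')
  13 → (0, 'cgdfegadfbbheecccfdcagcdahdaaccggg')
  14 → (30, 'cggg')
  15 → (26, 'daaccggg')
  16 → (23, 'dahdaaccggg')
  17 → (18, 'dcagcdahdaaccggg')
  18 → (7, 'dfbbheecccfdcagcdahdaaccggg')
  19 → (2, 'dfegadfbbheecccfdcagcdahdaaccggg')
  20 → (13, 'ecccfdcagcdahdaaccggg')
  21 → (12, 'eecccfdcagcdahdaaccggg')
  22 → (4, 'egadfbbheecccfdcagcdahdaaccggg')
  23 → (8, 'fbbheecccfdcagcdahdaaccggg')
  24 → (17, 'fdcagcdahdaaccggg')
  25 → (3, 'fegadfbbheecccfdcagcdahdaaccggg')
  26 → (33, 'g')
  27 → (5, 'gadfbbheecccfdcagcdahdaaccggg')
  28 → (21, 'gcdahdaaccggg')
  29 → (1, 'gdfegadfbbheecccfdcagcdahdaaccggg')
  30 → (32, 'gg')
  31 → (31, 'ggg')
  32 → (25, 'hdaaccggg')
  33 → (11, 'heecccfdcagcdahdaaccggg')

[27, 28, 6, 20, 24, 9, 10, 19, 14, 15, 29, 22, 16, 0, 30, 26, 23, 18, 7, 2, 13, 12, 4, 8, 17, 3, 33, 5, 21, 1, 32, 31, 25, 11]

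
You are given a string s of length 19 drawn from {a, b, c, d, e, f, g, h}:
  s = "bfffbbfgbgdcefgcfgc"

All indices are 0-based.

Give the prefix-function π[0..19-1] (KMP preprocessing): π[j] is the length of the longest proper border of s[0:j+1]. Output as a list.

π[0] = 0
j=1 s[j]='f': π[1]=0 (border '')
j=2 s[j]='f': π[2]=0 (border '')
j=3 s[j]='f': π[3]=0 (border '')
j=4 s[j]='b': π[4]=1 (border 'b')
j=5 s[j]='b': k: 1→0; π[5]=1 (border 'b')
j=6 s[j]='f': π[6]=2 (border 'bf')
j=7 s[j]='g': k: 2→0; π[7]=0 (border '')
j=8 s[j]='b': π[8]=1 (border 'b')
j=9 s[j]='g': k: 1→0; π[9]=0 (border '')
j=10 s[j]='d': π[10]=0 (border '')
j=11 s[j]='c': π[11]=0 (border '')
j=12 s[j]='e': π[12]=0 (border '')
j=13 s[j]='f': π[13]=0 (border '')
j=14 s[j]='g': π[14]=0 (border '')
j=15 s[j]='c': π[15]=0 (border '')
j=16 s[j]='f': π[16]=0 (border '')
j=17 s[j]='g': π[17]=0 (border '')
j=18 s[j]='c': π[18]=0 (border '')

[0, 0, 0, 0, 1, 1, 2, 0, 1, 0, 0, 0, 0, 0, 0, 0, 0, 0, 0]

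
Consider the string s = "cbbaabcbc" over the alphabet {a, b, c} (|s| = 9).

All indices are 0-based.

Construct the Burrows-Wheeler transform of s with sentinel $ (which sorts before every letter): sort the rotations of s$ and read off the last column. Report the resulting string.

rank  rotation    last
    0  $cbbaabcbc  c
    1  aabcbc$cbb  b
    2  abcbc$cbba  a
    3  baabcbc$cb  b
    4  bbaabcbc$c  c
    5  bc$cbbaabc  c
    6  bcbc$cbbaa  a
    7  c$cbbaabcb  b
    8  cbbaabcbc$  $
    9  cbc$cbbaab  b

cbabccab$b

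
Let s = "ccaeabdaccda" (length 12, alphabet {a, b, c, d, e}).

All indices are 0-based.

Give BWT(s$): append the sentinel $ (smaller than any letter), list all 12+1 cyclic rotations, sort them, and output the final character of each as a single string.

rank  rotation       last
    0  $ccaeabdaccda  a
    1  a$ccaeabdaccd  d
    2  abdaccda$ccae  e
    3  accda$ccaeabd  d
    4  aeabdaccda$cc  c
    5  bdaccda$ccaea  a
    6  caeabdaccda$c  c
    7  ccaeabdaccda$  $
    8  ccda$ccaeabda  a
    9  cda$ccaeabdac  c
   10  da$ccaeabdacc  c
   11  daccda$ccaeab  b
   12  eabdaccda$cca  a

adedcac$accba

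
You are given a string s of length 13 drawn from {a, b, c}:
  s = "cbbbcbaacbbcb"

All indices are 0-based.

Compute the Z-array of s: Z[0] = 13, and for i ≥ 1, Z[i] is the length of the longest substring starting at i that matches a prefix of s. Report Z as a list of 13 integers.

[13, 0, 0, 0, 2, 0, 0, 0, 3, 0, 0, 2, 0]

Z[0]=13
i=1: fresh scan; Z[1]=0
i=2: fresh scan; Z[2]=0
i=3: fresh scan; Z[3]=0
i=4: fresh scan; Z[4]=2 grow→box=[4,6)
i=5: min(r-i=1, Z[1]=0)=0; Z[5]=0
i=6: fresh scan; Z[6]=0
i=7: fresh scan; Z[7]=0
i=8: fresh scan; Z[8]=3 grow→box=[8,11)
i=9: min(r-i=2, Z[1]=0)=0; Z[9]=0
i=10: min(r-i=1, Z[2]=0)=0; Z[10]=0
i=11: fresh scan; Z[11]=2 grow→box=[11,13)
i=12: min(r-i=1, Z[1]=0)=0; Z[12]=0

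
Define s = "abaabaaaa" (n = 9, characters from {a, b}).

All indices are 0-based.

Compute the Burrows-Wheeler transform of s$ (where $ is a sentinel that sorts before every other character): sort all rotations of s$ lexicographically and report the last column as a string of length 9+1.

rank  rotation    last
    0  $abaabaaaa  a
    1  a$abaabaaa  a
    2  aa$abaabaa  a
    3  aaa$abaaba  a
    4  aaaa$abaab  b
    5  aabaaaa$ab  b
    6  abaaaa$aba  a
    7  abaabaaaa$  $
    8  baaaa$abaa  a
    9  baabaaaa$a  a

aaaabba$aa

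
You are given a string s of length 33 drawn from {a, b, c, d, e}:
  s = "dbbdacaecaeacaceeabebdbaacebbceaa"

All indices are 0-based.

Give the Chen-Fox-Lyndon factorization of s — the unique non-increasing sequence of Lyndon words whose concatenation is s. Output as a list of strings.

["d", "bbd", "acaecae", "acacee", "abebdb", "aacebbce", "a", "a"]

emit factor 1: 'd' (i=0, period=1)
emit factor 2: 'bbd' (i=1, period=3)
emit factor 3: 'acaecae' (i=4, period=7)
emit factor 4: 'acacee' (i=11, period=6)
emit factor 5: 'abebdb' (i=17, period=6)
emit factor 6: 'aacebbce' (i=23, period=8)
emit factor 7: 'a' (i=31, period=1)
emit factor 8: 'a' (i=32, period=1)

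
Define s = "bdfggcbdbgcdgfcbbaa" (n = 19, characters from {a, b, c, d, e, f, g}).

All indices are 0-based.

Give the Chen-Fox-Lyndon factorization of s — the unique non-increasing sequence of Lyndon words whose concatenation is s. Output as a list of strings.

["bdfggc", "bdbgcdgfc", "b", "b", "a", "a"]

emit factor 1: 'bdfggc' (i=0, period=6)
emit factor 2: 'bdbgcdgfc' (i=6, period=9)
emit factor 3: 'b' (i=15, period=1)
emit factor 4: 'b' (i=16, period=1)
emit factor 5: 'a' (i=17, period=1)
emit factor 6: 'a' (i=18, period=1)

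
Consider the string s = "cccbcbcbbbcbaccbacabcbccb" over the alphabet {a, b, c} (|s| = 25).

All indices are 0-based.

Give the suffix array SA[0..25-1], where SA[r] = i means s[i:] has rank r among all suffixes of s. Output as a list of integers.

[18, 16, 12, 24, 15, 11, 7, 8, 9, 5, 3, 19, 21, 17, 23, 14, 10, 6, 4, 2, 20, 22, 13, 1, 0]

rank | idx | suffix
   0 |  18 | abcbccb
   1 |  16 | acabcbccb
   2 |  12 | accbacabcbccb
   3 |  24 | b
   4 |  15 | bacabcbccb
   5 |  11 | baccbacabcbccb
   6 |   7 | bbbcbaccbacabcbccb
   7 |   8 | bbcbaccbacabcbccb
   8 |   9 | bcbaccbacabcbccb
   9 |   5 | bcbbbcbaccbacabcbccb
  10 |   3 | bcbcbbbcbaccbacabcbccb
  11 |  19 | bcbccb
  12 |  21 | bccb
  13 |  17 | cabcbccb
  14 |  23 | cb
  15 |  14 | cbacabcbccb
  16 |  10 | cbaccbacabcbccb
  17 |   6 | cbbbcbaccbacabcbccb
  18 |   4 | cbcbbbcbaccbacabcbccb
  19 |   2 | cbcbcbbbcbaccbacabcbccb
  20 |  20 | cbccb
  21 |  22 | ccb
  22 |  13 | ccbacabcbccb
  23 |   1 | ccbcbcbbbcbaccbacabcbccb
  24 |   0 | cccbcbcbbbcbaccbacabcbccb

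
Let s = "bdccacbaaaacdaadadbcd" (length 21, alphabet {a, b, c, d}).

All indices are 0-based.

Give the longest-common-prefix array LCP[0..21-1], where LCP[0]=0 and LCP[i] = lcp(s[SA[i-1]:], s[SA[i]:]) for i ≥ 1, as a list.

rank→(start, suffix):
  0 → (7, 'aaaacdaadadbcd')
  1 → (8, 'aaacdaadadbcd')
  2 → (9, 'aacdaadadbcd')
  3 → (13, 'aadadbcd')
  4 → (4, 'acbaaaacdaadadbcd')
  5 → (10, 'acdaadadbcd')
  6 → (14, 'adadbcd')
  7 → (16, 'adbcd')
  8 → (6, 'baaaacdaadadbcd')
  9 → (18, 'bcd')
  10 → (0, 'bdccacbaaaacdaadadbcd')
  11 → (3, 'cacbaaaacdaadadbcd')
  12 → (5, 'cbaaaacdaadadbcd')
  13 → (2, 'ccacbaaaacdaadadbcd')
  14 → (19, 'cd')
  15 → (11, 'cdaadadbcd')
  16 → (20, 'd')
  17 → (12, 'daadadbcd')
  18 → (15, 'dadbcd')
  19 → (17, 'dbcd')
  20 → (1, 'dccacbaaaacdaadadbcd')

SA = [7, 8, 9, 13, 4, 10, 14, 16, 6, 18, 0, 3, 5, 2, 19, 11, 20, 12, 15, 17, 1]
i: (SA[i-1],SA[i]) lcp shared
  1: (7,8) 3 'aaa'
  2: (8,9) 2 'aa'
  3: (9,13) 2 'aa'
  4: (13,4) 1 'a'
  5: (4,10) 2 'ac'
  6: (10,14) 1 'a'
  7: (14,16) 2 'ad'
  8: (16,6) 0 ''
  9: (6,18) 1 'b'
  10: (18,0) 1 'b'
  11: (0,3) 0 ''
  12: (3,5) 1 'c'
  13: (5,2) 1 'c'
  14: (2,19) 1 'c'
  15: (19,11) 2 'cd'
  16: (11,20) 0 ''
  17: (20,12) 1 'd'
  18: (12,15) 2 'da'
  19: (15,17) 1 'd'
  20: (17,1) 1 'd'

[0, 3, 2, 2, 1, 2, 1, 2, 0, 1, 1, 0, 1, 1, 1, 2, 0, 1, 2, 1, 1]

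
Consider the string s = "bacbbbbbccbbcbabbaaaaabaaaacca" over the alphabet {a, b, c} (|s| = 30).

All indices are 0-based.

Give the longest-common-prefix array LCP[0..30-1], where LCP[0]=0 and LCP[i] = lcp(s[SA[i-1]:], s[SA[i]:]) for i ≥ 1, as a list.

sorted suffixes:
  #0 SA[0]=29  'a'
  #1 SA[1]=17  'aaaaabaaaacca'
  #2 SA[2]=18  'aaaabaaaacca'
  #3 SA[3]=23  'aaaacca'
  #4 SA[4]=19  'aaabaaaacca'
  #5 SA[5]=24  'aaacca'
  #6 SA[6]=20  'aabaaaacca'
  #7 SA[7]=25  'aacca'
  #8 SA[8]=21  'abaaaacca'
  #9 SA[9]=14  'abbaaaaabaaaacca'
  #10 SA[10]=1  'acbbbbbccbbcbabbaaaaabaaaacca'
  #11 SA[11]=26  'acca'
  #12 SA[12]=16  'baaaaabaaaacca'
  #13 SA[13]=22  'baaaacca'
  #14 SA[14]=13  'babbaaaaabaaaacca'
  #15 SA[15]=0  'bacbbbbbccbbcbabbaaaaabaaaacca'
  #16 SA[16]=15  'bbaaaaabaaaacca'
  #17 SA[17]=3  'bbbbbccbbcbabbaaaaabaaaacca'
  #18 SA[18]=4  'bbbbccbbcbabbaaaaabaaaacca'
  #19 SA[19]=5  'bbbccbbcbabbaaaaabaaaacca'
  #20 SA[20]=10  'bbcbabbaaaaabaaaacca'
  #21 SA[21]=6  'bbccbbcbabbaaaaabaaaacca'
  #22 SA[22]=11  'bcbabbaaaaabaaaacca'
  #23 SA[23]=7  'bccbbcbabbaaaaabaaaacca'
  #24 SA[24]=28  'ca'
  #25 SA[25]=12  'cbabbaaaaabaaaacca'
  #26 SA[26]=2  'cbbbbbccbbcbabbaaaaabaaaacca'
  #27 SA[27]=9  'cbbcbabbaaaaabaaaacca'
  #28 SA[28]=27  'cca'
  #29 SA[29]=8  'ccbbcbabbaaaaabaaaacca'

SA = [29, 17, 18, 23, 19, 24, 20, 25, 21, 14, 1, 26, 16, 22, 13, 0, 15, 3, 4, 5, 10, 6, 11, 7, 28, 12, 2, 9, 27, 8]
rank  pair      lcp
   1  s[29:],s[17:]  1  'a'
   2  s[17:],s[18:]  4  'aaaa'
   3  s[18:],s[23:]  4  'aaaa'
   4  s[23:],s[19:]  3  'aaa'
   5  s[19:],s[24:]  3  'aaa'
   6  s[24:],s[20:]  2  'aa'
   7  s[20:],s[25:]  2  'aa'
   8  s[25:],s[21:]  1  'a'
   9  s[21:],s[14:]  2  'ab'
  10  s[14:],s[1:]  1  'a'
  11  s[1:],s[26:]  2  'ac'
  12  s[26:],s[16:]  0  ''
  13  s[16:],s[22:]  5  'baaaa'
  14  s[22:],s[13:]  2  'ba'
  15  s[13:],s[0:]  2  'ba'
  16  s[0:],s[15:]  1  'b'
  17  s[15:],s[3:]  2  'bb'
  18  s[3:],s[4:]  4  'bbbb'
  19  s[4:],s[5:]  3  'bbb'
  20  s[5:],s[10:]  2  'bb'
  21  s[10:],s[6:]  3  'bbc'
  22  s[6:],s[11:]  1  'b'
  23  s[11:],s[7:]  2  'bc'
  24  s[7:],s[28:]  0  ''
  25  s[28:],s[12:]  1  'c'
  26  s[12:],s[2:]  2  'cb'
  27  s[2:],s[9:]  3  'cbb'
  28  s[9:],s[27:]  1  'c'
  29  s[27:],s[8:]  2  'cc'

[0, 1, 4, 4, 3, 3, 2, 2, 1, 2, 1, 2, 0, 5, 2, 2, 1, 2, 4, 3, 2, 3, 1, 2, 0, 1, 2, 3, 1, 2]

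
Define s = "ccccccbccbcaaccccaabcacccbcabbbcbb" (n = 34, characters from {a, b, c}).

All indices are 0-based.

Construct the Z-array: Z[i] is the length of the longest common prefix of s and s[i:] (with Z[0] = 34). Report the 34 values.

Z[0]=34
i=1: fresh scan; Z[1]=5 grow→box=[1,6)
i=2: min(r-i=4, Z[1]=5)=4; Z[2]=4
i=3: min(r-i=3, Z[2]=4)=3; Z[3]=3
i=4: min(r-i=2, Z[3]=3)=2; Z[4]=2
i=5: min(r-i=1, Z[4]=2)=1; Z[5]=1
i=6: fresh scan; Z[6]=0
i=7: fresh scan; Z[7]=2 grow→box=[7,9)
i=8: min(r-i=1, Z[1]=5)=1; Z[8]=1
i=9: fresh scan; Z[9]=0
i=10: fresh scan; Z[10]=1 grow→box=[10,11)
i=11: fresh scan; Z[11]=0
i=12: fresh scan; Z[12]=0
i=13: fresh scan; Z[13]=4 grow→box=[13,17)
i=14: min(r-i=3, Z[1]=5)=3; Z[14]=3
i=15: min(r-i=2, Z[2]=4)=2; Z[15]=2
i=16: min(r-i=1, Z[3]=3)=1; Z[16]=1
i=17: fresh scan; Z[17]=0
i=18: fresh scan; Z[18]=0
i=19: fresh scan; Z[19]=0
i=20: fresh scan; Z[20]=1 grow→box=[20,21)
i=21: fresh scan; Z[21]=0
i=22: fresh scan; Z[22]=3 grow→box=[22,25)
i=23: min(r-i=2, Z[1]=5)=2; Z[23]=2
i=24: min(r-i=1, Z[2]=4)=1; Z[24]=1
i=25: fresh scan; Z[25]=0
i=26: fresh scan; Z[26]=1 grow→box=[26,27)
i=27: fresh scan; Z[27]=0
i=28: fresh scan; Z[28]=0
i=29: fresh scan; Z[29]=0
i=30: fresh scan; Z[30]=0
i=31: fresh scan; Z[31]=1 grow→box=[31,32)
i=32: fresh scan; Z[32]=0
i=33: fresh scan; Z[33]=0

[34, 5, 4, 3, 2, 1, 0, 2, 1, 0, 1, 0, 0, 4, 3, 2, 1, 0, 0, 0, 1, 0, 3, 2, 1, 0, 1, 0, 0, 0, 0, 1, 0, 0]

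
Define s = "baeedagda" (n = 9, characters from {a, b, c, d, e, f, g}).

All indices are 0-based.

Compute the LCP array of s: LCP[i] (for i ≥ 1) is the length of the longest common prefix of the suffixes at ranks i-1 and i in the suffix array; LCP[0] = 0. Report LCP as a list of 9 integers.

rank→(start, suffix):
  0 → (8, 'a')
  1 → (1, 'aeedagda')
  2 → (5, 'agda')
  3 → (0, 'baeedagda')
  4 → (7, 'da')
  5 → (4, 'dagda')
  6 → (3, 'edagda')
  7 → (2, 'eedagda')
  8 → (6, 'gda')

SA = [8, 1, 5, 0, 7, 4, 3, 2, 6]
rank  pair      lcp
   1  s[8:],s[1:]  1  'a'
   2  s[1:],s[5:]  1  'a'
   3  s[5:],s[0:]  0  ''
   4  s[0:],s[7:]  0  ''
   5  s[7:],s[4:]  2  'da'
   6  s[4:],s[3:]  0  ''
   7  s[3:],s[2:]  1  'e'
   8  s[2:],s[6:]  0  ''

[0, 1, 1, 0, 0, 2, 0, 1, 0]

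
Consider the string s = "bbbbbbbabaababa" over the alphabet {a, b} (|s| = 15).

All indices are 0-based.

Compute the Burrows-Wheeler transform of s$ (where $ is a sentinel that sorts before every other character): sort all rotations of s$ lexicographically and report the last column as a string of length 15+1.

abbbbaaaabbbbbb$

rank  rotation          last
    0  $bbbbbbbabaababa  a
    1  a$bbbbbbbabaabab  b
    2  aababa$bbbbbbbab  b
    3  aba$bbbbbbbabaab  b
    4  abaababa$bbbbbbb  b
    5  ababa$bbbbbbbaba  a
    6  ba$bbbbbbbabaaba  a
    7  baababa$bbbbbbba  a
    8  baba$bbbbbbbabaa  a
    9  babaababa$bbbbbb  b
   10  bbabaababa$bbbbb  b
   11  bbbabaababa$bbbb  b
   12  bbbbabaababa$bbb  b
   13  bbbbbabaababa$bb  b
   14  bbbbbbabaababa$b  b
   15  bbbbbbbabaababa$  $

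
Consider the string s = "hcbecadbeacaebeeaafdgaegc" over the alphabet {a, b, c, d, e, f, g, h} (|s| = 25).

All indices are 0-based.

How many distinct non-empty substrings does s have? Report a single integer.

rank | idx | suffix
   0 |  16 | aafdgaegc
   1 |   9 | acaebeeaafdgaegc
   2 |   5 | adbeacaebeeaafdgaegc
   3 |  11 | aebeeaafdgaegc
   4 |  21 | aegc
   5 |  17 | afdgaegc
   6 |   7 | beacaebeeaafdgaegc
   7 |   2 | becadbeacaebeeaafdgaegc
   8 |  13 | beeaafdgaegc
   9 |  24 | c
  10 |   4 | cadbeacaebeeaafdgaegc
  11 |  10 | caebeeaafdgaegc
  12 |   1 | cbecadbeacaebeeaafdgaegc
  13 |   6 | dbeacaebeeaafdgaegc
  14 |  19 | dgaegc
  15 |  15 | eaafdgaegc
  16 |   8 | eacaebeeaafdgaegc
  17 |  12 | ebeeaafdgaegc
  18 |   3 | ecadbeacaebeeaafdgaegc
  19 |  14 | eeaafdgaegc
  20 |  22 | egc
  21 |  18 | fdgaegc
  22 |  20 | gaegc
  23 |  23 | gc
  24 |   0 | hcbecadbeacaebeeaafdgaegc

SA = [16, 9, 5, 11, 21, 17, 7, 2, 13, 24, 4, 10, 1, 6, 19, 15, 8, 12, 3, 14, 22, 18, 20, 23, 0]
[i] adj suffixes → lcp
  [1] 16/9 → 1 ('a')
  [2] 9/5 → 1 ('a')
  [3] 5/11 → 1 ('a')
  [4] 11/21 → 2 ('ae')
  [5] 21/17 → 1 ('a')
  [6] 17/7 → 0 ('')
  [7] 7/2 → 2 ('be')
  [8] 2/13 → 2 ('be')
  [9] 13/24 → 0 ('')
  [10] 24/4 → 1 ('c')
  [11] 4/10 → 2 ('ca')
  [12] 10/1 → 1 ('c')
  [13] 1/6 → 0 ('')
  [14] 6/19 → 1 ('d')
  [15] 19/15 → 0 ('')
  [16] 15/8 → 2 ('ea')
  [17] 8/12 → 1 ('e')
  [18] 12/3 → 1 ('e')
  [19] 3/14 → 1 ('e')
  [20] 14/22 → 1 ('e')
  [21] 22/18 → 0 ('')
  [22] 18/20 → 0 ('')
  [23] 20/23 → 1 ('g')
  [24] 23/0 → 0 ('')

n(n+1)/2 = 25·26/2 = 325
Σ LCP = 0 + 1 + 1 + 1 + 2 + 1 + 0 + 2 + 2 + 0 + 1 + 2 + 1 + 0 + 1 + 0 + 2 + 1 + 1 + 1 + 1 + 0 + 0 + 1 + 0 = 22
distinct = 325 − 22 = 303

303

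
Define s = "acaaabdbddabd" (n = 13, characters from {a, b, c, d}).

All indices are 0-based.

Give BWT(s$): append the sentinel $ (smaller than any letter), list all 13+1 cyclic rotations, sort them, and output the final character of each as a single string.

rank  rotation        last
    0  $acaaabdbddabd  d
    1  aaabdbddabd$ac  c
    2  aabdbddabd$aca  a
    3  abd$acaaabdbdd  d
    4  abdbddabd$acaa  a
    5  acaaabdbddabd$  $
    6  bd$acaaabdbdda  a
    7  bdbddabd$acaaa  a
    8  bddabd$acaaabd  d
    9  caaabdbddabd$a  a
   10  d$acaaabdbddab  b
   11  dabd$acaaabdbd  d
   12  dbddabd$acaaab  b
   13  ddabd$acaaabdb  b

dcada$aadabdbb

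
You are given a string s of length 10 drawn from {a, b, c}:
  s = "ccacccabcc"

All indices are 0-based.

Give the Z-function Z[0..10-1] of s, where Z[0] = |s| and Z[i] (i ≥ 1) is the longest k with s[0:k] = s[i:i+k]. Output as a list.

[10, 1, 0, 2, 3, 1, 0, 0, 2, 1]

Z[0]=10
i=1: fresh scan; Z[1]=1 grow→box=[1,2)
i=2: fresh scan; Z[2]=0
i=3: fresh scan; Z[3]=2 grow→box=[3,5)
i=4: min(r-i=1, Z[1]=1)=1; Z[4]=3 grow→box=[4,7)
i=5: min(r-i=2, Z[1]=1)=1; Z[5]=1
i=6: min(r-i=1, Z[2]=0)=0; Z[6]=0
i=7: fresh scan; Z[7]=0
i=8: fresh scan; Z[8]=2 grow→box=[8,10)
i=9: min(r-i=1, Z[1]=1)=1; Z[9]=1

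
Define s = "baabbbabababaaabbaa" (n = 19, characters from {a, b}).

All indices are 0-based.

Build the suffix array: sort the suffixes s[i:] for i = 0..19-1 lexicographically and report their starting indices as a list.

[18, 17, 12, 13, 1, 10, 8, 6, 14, 2, 16, 11, 0, 9, 7, 5, 15, 4, 3]

rank | idx | suffix
   0 |  18 | a
   1 |  17 | aa
   2 |  12 | aaabbaa
   3 |  13 | aabbaa
   4 |   1 | aabbbabababaaabbaa
   5 |  10 | abaaabbaa
   6 |   8 | ababaaabbaa
   7 |   6 | abababaaabbaa
   8 |  14 | abbaa
   9 |   2 | abbbabababaaabbaa
  10 |  16 | baa
  11 |  11 | baaabbaa
  12 |   0 | baabbbabababaaabbaa
  13 |   9 | babaaabbaa
  14 |   7 | bababaaabbaa
  15 |   5 | babababaaabbaa
  16 |  15 | bbaa
  17 |   4 | bbabababaaabbaa
  18 |   3 | bbbabababaaabbaa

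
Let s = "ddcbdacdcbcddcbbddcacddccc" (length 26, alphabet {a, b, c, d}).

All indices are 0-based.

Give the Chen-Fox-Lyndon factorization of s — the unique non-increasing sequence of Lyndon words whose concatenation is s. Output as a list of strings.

["d", "d", "c", "bd", "acdcbcddcbbddcacddccc"]

emit factor 1: 'd' (i=0, period=1)
emit factor 2: 'd' (i=1, period=1)
emit factor 3: 'c' (i=2, period=1)
emit factor 4: 'bd' (i=3, period=2)
emit factor 5: 'acdcbcddcbbddcacddccc' (i=5, period=21)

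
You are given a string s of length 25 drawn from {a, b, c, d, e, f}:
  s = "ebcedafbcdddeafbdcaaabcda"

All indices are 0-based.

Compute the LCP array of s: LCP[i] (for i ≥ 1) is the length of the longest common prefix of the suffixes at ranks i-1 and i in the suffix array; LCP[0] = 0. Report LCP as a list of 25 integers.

rank | idx | suffix
   0 |  24 | a
   1 |  18 | aaabcda
   2 |  19 | aabcda
   3 |  20 | abcda
   4 |   5 | afbcdddeafbdcaaabcda
   5 |  13 | afbdcaaabcda
   6 |  21 | bcda
   7 |   7 | bcdddeafbdcaaabcda
   8 |   1 | bcedafbcdddeafbdcaaabcda
   9 |  15 | bdcaaabcda
  10 |  17 | caaabcda
  11 |  22 | cda
  12 |   8 | cdddeafbdcaaabcda
  13 |   2 | cedafbcdddeafbdcaaabcda
  14 |  23 | da
  15 |   4 | dafbcdddeafbdcaaabcda
  16 |  16 | dcaaabcda
  17 |   9 | dddeafbdcaaabcda
  18 |  10 | ddeafbdcaaabcda
  19 |  11 | deafbdcaaabcda
  20 |  12 | eafbdcaaabcda
  21 |   0 | ebcedafbcdddeafbdcaaabcda
  22 |   3 | edafbcdddeafbdcaaabcda
  23 |   6 | fbcdddeafbdcaaabcda
  24 |  14 | fbdcaaabcda

SA = [24, 18, 19, 20, 5, 13, 21, 7, 1, 15, 17, 22, 8, 2, 23, 4, 16, 9, 10, 11, 12, 0, 3, 6, 14]
rank  pair      lcp
   1  s[24:],s[18:]  1  'a'
   2  s[18:],s[19:]  2  'aa'
   3  s[19:],s[20:]  1  'a'
   4  s[20:],s[5:]  1  'a'
   5  s[5:],s[13:]  3  'afb'
   6  s[13:],s[21:]  0  ''
   7  s[21:],s[7:]  3  'bcd'
   8  s[7:],s[1:]  2  'bc'
   9  s[1:],s[15:]  1  'b'
  10  s[15:],s[17:]  0  ''
  11  s[17:],s[22:]  1  'c'
  12  s[22:],s[8:]  2  'cd'
  13  s[8:],s[2:]  1  'c'
  14  s[2:],s[23:]  0  ''
  15  s[23:],s[4:]  2  'da'
  16  s[4:],s[16:]  1  'd'
  17  s[16:],s[9:]  1  'd'
  18  s[9:],s[10:]  2  'dd'
  19  s[10:],s[11:]  1  'd'
  20  s[11:],s[12:]  0  ''
  21  s[12:],s[0:]  1  'e'
  22  s[0:],s[3:]  1  'e'
  23  s[3:],s[6:]  0  ''
  24  s[6:],s[14:]  2  'fb'

[0, 1, 2, 1, 1, 3, 0, 3, 2, 1, 0, 1, 2, 1, 0, 2, 1, 1, 2, 1, 0, 1, 1, 0, 2]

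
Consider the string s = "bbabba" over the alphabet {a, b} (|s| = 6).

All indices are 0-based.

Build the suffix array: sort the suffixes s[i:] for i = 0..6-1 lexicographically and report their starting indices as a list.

[5, 2, 4, 1, 3, 0]

rank | idx | suffix
   0 |   5 | a
   1 |   2 | abba
   2 |   4 | ba
   3 |   1 | babba
   4 |   3 | bba
   5 |   0 | bbabba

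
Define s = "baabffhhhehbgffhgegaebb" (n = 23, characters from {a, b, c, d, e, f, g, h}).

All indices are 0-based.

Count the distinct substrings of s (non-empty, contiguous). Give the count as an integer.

sorted suffixes:
  #0 SA[0]=1  'aabffhhhehbgffhgegaebb'
  #1 SA[1]=2  'abffhhhehbgffhgegaebb'
  #2 SA[2]=19  'aebb'
  #3 SA[3]=22  'b'
  #4 SA[4]=0  'baabffhhhehbgffhgegaebb'
  #5 SA[5]=21  'bb'
  #6 SA[6]=3  'bffhhhehbgffhgegaebb'
  #7 SA[7]=11  'bgffhgegaebb'
  #8 SA[8]=20  'ebb'
  #9 SA[9]=17  'egaebb'
  #10 SA[10]=9  'ehbgffhgegaebb'
  #11 SA[11]=13  'ffhgegaebb'
  #12 SA[12]=4  'ffhhhehbgffhgegaebb'
  #13 SA[13]=14  'fhgegaebb'
  #14 SA[14]=5  'fhhhehbgffhgegaebb'
  #15 SA[15]=18  'gaebb'
  #16 SA[16]=16  'gegaebb'
  #17 SA[17]=12  'gffhgegaebb'
  #18 SA[18]=10  'hbgffhgegaebb'
  #19 SA[19]=8  'hehbgffhgegaebb'
  #20 SA[20]=15  'hgegaebb'
  #21 SA[21]=7  'hhehbgffhgegaebb'
  #22 SA[22]=6  'hhhehbgffhgegaebb'

SA = [1, 2, 19, 22, 0, 21, 3, 11, 20, 17, 9, 13, 4, 14, 5, 18, 16, 12, 10, 8, 15, 7, 6]
rank  pair      lcp
   1  s[1:],s[2:]  1  'a'
   2  s[2:],s[19:]  1  'a'
   3  s[19:],s[22:]  0  ''
   4  s[22:],s[0:]  1  'b'
   5  s[0:],s[21:]  1  'b'
   6  s[21:],s[3:]  1  'b'
   7  s[3:],s[11:]  1  'b'
   8  s[11:],s[20:]  0  ''
   9  s[20:],s[17:]  1  'e'
  10  s[17:],s[9:]  1  'e'
  11  s[9:],s[13:]  0  ''
  12  s[13:],s[4:]  3  'ffh'
  13  s[4:],s[14:]  1  'f'
  14  s[14:],s[5:]  2  'fh'
  15  s[5:],s[18:]  0  ''
  16  s[18:],s[16:]  1  'g'
  17  s[16:],s[12:]  1  'g'
  18  s[12:],s[10:]  0  ''
  19  s[10:],s[8:]  1  'h'
  20  s[8:],s[15:]  1  'h'
  21  s[15:],s[7:]  1  'h'
  22  s[7:],s[6:]  2  'hh'

n(n+1)/2 = 23·24/2 = 276
Σ LCP = 0 + 1 + 1 + 0 + 1 + 1 + 1 + 1 + 0 + 1 + 1 + 0 + 3 + 1 + 2 + 0 + 1 + 1 + 0 + 1 + 1 + 1 + 2 = 21
distinct = 276 − 21 = 255

255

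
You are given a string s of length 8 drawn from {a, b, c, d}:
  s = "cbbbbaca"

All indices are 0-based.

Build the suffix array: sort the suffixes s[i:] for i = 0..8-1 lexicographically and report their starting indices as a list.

[7, 5, 4, 3, 2, 1, 6, 0]

rank→(start, suffix):
  0 → (7, 'a')
  1 → (5, 'aca')
  2 → (4, 'baca')
  3 → (3, 'bbaca')
  4 → (2, 'bbbaca')
  5 → (1, 'bbbbaca')
  6 → (6, 'ca')
  7 → (0, 'cbbbbaca')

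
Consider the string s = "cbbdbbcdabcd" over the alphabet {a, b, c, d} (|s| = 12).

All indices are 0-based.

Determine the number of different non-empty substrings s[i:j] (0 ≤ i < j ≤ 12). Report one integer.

rank→(start, suffix):
  0 → (8, 'abcd')
  1 → (4, 'bbcdabcd')
  2 → (1, 'bbdbbcdabcd')
  3 → (9, 'bcd')
  4 → (5, 'bcdabcd')
  5 → (2, 'bdbbcdabcd')
  6 → (0, 'cbbdbbcdabcd')
  7 → (10, 'cd')
  8 → (6, 'cdabcd')
  9 → (11, 'd')
  10 → (7, 'dabcd')
  11 → (3, 'dbbcdabcd')

SA = [8, 4, 1, 9, 5, 2, 0, 10, 6, 11, 7, 3]
rank  pair      lcp
   1  s[8:],s[4:]  0  ''
   2  s[4:],s[1:]  2  'bb'
   3  s[1:],s[9:]  1  'b'
   4  s[9:],s[5:]  3  'bcd'
   5  s[5:],s[2:]  1  'b'
   6  s[2:],s[0:]  0  ''
   7  s[0:],s[10:]  1  'c'
   8  s[10:],s[6:]  2  'cd'
   9  s[6:],s[11:]  0  ''
  10  s[11:],s[7:]  1  'd'
  11  s[7:],s[3:]  1  'd'

n(n+1)/2 = 12·13/2 = 78
Σ LCP = 0 + 0 + 2 + 1 + 3 + 1 + 0 + 1 + 2 + 0 + 1 + 1 = 12
distinct = 78 − 12 = 66

66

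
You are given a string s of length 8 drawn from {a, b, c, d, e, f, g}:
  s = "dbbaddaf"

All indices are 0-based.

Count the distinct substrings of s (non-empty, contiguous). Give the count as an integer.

sorted suffixes:
  #0 SA[0]=3  'addaf'
  #1 SA[1]=6  'af'
  #2 SA[2]=2  'baddaf'
  #3 SA[3]=1  'bbaddaf'
  #4 SA[4]=5  'daf'
  #5 SA[5]=0  'dbbaddaf'
  #6 SA[6]=4  'ddaf'
  #7 SA[7]=7  'f'

SA = [3, 6, 2, 1, 5, 0, 4, 7]
rank  pair      lcp
   1  s[3:],s[6:]  1  'a'
   2  s[6:],s[2:]  0  ''
   3  s[2:],s[1:]  1  'b'
   4  s[1:],s[5:]  0  ''
   5  s[5:],s[0:]  1  'd'
   6  s[0:],s[4:]  1  'd'
   7  s[4:],s[7:]  0  ''

n(n+1)/2 = 8·9/2 = 36
Σ LCP = 0 + 1 + 0 + 1 + 0 + 1 + 1 + 0 = 4
distinct = 36 − 4 = 32

32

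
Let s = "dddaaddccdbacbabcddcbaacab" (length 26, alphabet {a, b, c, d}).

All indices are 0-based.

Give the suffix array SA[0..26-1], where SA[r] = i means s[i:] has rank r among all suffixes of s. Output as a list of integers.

[21, 3, 24, 14, 22, 11, 4, 25, 20, 13, 10, 15, 23, 19, 12, 7, 8, 16, 2, 9, 18, 6, 1, 17, 5, 0]

sorted suffixes:
  #0 SA[0]=21  'aacab'
  #1 SA[1]=3  'aaddccdbacbabcddcbaacab'
  #2 SA[2]=24  'ab'
  #3 SA[3]=14  'abcddcbaacab'
  #4 SA[4]=22  'acab'
  #5 SA[5]=11  'acbabcddcbaacab'
  #6 SA[6]=4  'addccdbacbabcddcbaacab'
  #7 SA[7]=25  'b'
  #8 SA[8]=20  'baacab'
  #9 SA[9]=13  'babcddcbaacab'
  #10 SA[10]=10  'bacbabcddcbaacab'
  #11 SA[11]=15  'bcddcbaacab'
  #12 SA[12]=23  'cab'
  #13 SA[13]=19  'cbaacab'
  #14 SA[14]=12  'cbabcddcbaacab'
  #15 SA[15]=7  'ccdbacbabcddcbaacab'
  #16 SA[16]=8  'cdbacbabcddcbaacab'
  #17 SA[17]=16  'cddcbaacab'
  #18 SA[18]=2  'daaddccdbacbabcddcbaacab'
  #19 SA[19]=9  'dbacbabcddcbaacab'
  #20 SA[20]=18  'dcbaacab'
  #21 SA[21]=6  'dccdbacbabcddcbaacab'
  #22 SA[22]=1  'ddaaddccdbacbabcddcbaacab'
  #23 SA[23]=17  'ddcbaacab'
  #24 SA[24]=5  'ddccdbacbabcddcbaacab'
  #25 SA[25]=0  'dddaaddccdbacbabcddcbaacab'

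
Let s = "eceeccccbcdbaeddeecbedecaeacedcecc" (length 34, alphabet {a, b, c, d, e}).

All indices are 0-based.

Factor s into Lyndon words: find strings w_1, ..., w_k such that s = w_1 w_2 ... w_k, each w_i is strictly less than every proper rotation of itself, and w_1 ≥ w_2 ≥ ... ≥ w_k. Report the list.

["e", "cee", "c", "c", "c", "c", "bcd", "b", "aeddeecbedec", "ae", "acedcecc"]

emit factor 1: 'e' (i=0, period=1)
emit factor 2: 'cee' (i=1, period=3)
emit factor 3: 'c' (i=4, period=1)
emit factor 4: 'c' (i=5, period=1)
emit factor 5: 'c' (i=6, period=1)
emit factor 6: 'c' (i=7, period=1)
emit factor 7: 'bcd' (i=8, period=3)
emit factor 8: 'b' (i=11, period=1)
emit factor 9: 'aeddeecbedec' (i=12, period=12)
emit factor 10: 'ae' (i=24, period=2)
emit factor 11: 'acedcecc' (i=26, period=8)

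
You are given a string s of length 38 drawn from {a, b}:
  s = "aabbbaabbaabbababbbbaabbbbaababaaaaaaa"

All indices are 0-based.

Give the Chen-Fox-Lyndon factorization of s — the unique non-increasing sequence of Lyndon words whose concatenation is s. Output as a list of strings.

emit factor 1: 'aabbb' (i=0, period=5)
emit factor 2: 'aabbaabbababbbbaabbbb' (i=5, period=21)
emit factor 3: 'aabab' (i=26, period=5)
emit factor 4: 'a' (i=31, period=1)
emit factor 5: 'a' (i=32, period=1)
emit factor 6: 'a' (i=33, period=1)
emit factor 7: 'a' (i=34, period=1)
emit factor 8: 'a' (i=35, period=1)
emit factor 9: 'a' (i=36, period=1)
emit factor 10: 'a' (i=37, period=1)

["aabbb", "aabbaabbababbbbaabbbb", "aabab", "a", "a", "a", "a", "a", "a", "a"]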